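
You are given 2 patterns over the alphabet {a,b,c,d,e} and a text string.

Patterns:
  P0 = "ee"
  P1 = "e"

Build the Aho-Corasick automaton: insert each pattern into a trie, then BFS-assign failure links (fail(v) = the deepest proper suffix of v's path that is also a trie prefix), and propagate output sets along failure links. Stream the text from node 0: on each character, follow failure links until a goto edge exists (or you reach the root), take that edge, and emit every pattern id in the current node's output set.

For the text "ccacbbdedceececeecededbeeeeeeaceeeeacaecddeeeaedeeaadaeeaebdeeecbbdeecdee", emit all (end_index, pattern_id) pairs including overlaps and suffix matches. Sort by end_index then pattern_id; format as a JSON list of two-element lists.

Construct AC machine:
Trie (insert patterns):
  0='ε' goto e→1
  1='e' goto e→2  ←P1
  2='ee' goto ·  ←P0

Failure links (BFS by depth):
  n1('e'): parent n0 fail=0; on 'e' 0 → fail=0;  out {1}∪∅={1}
  n2('ee'): parent n1 fail=0; on 'e' 0 → fail=1;  out {0}∪{1}={0,1}

Run:
[0] read 'c'  n0⇒n0
[1] read 'c'  n0⇒n0
[2] read 'a'  n0⇒n0
[3] read 'c'  n0⇒n0
[4] read 'b'  n0⇒n0
[5] read 'b'  n0⇒n0
[6] read 'd'  n0⇒n0
[7] read 'e'  n0⇒n1  ** P1@[7:7]
[8] read 'd'  n1⇒n0 ·f
[9] read 'c'  n0⇒n0
[10] read 'e'  n0⇒n1  ** P1@[10:10]
[11] read 'e'  n1⇒n2  ** P0@[10:11],P1@[11:11]
[12] read 'c'  n2⇒n0 ·f
[13] read 'e'  n0⇒n1  ** P1@[13:13]
[14] read 'c'  n1⇒n0 ·f
[15] read 'e'  n0⇒n1  ** P1@[15:15]
[16] read 'e'  n1⇒n2  ** P0@[15:16],P1@[16:16]
[17] read 'c'  n2⇒n0 ·f
[18] read 'e'  n0⇒n1  ** P1@[18:18]
[19] read 'd'  n1⇒n0 ·f
[20] read 'e'  n0⇒n1  ** P1@[20:20]
[21] read 'd'  n1⇒n0 ·f
[22] read 'b'  n0⇒n0
[23] read 'e'  n0⇒n1  ** P1@[23:23]
[24] read 'e'  n1⇒n2  ** P0@[23:24],P1@[24:24]
[25] read 'e'  n2⇒n2 ·f  ** P0@[24:25],P1@[25:25]
[26] read 'e'  n2⇒n2 ·f  ** P0@[25:26],P1@[26:26]
[27] read 'e'  n2⇒n2 ·f  ** P0@[26:27],P1@[27:27]
[28] read 'e'  n2⇒n2 ·f  ** P0@[27:28],P1@[28:28]
[29] read 'a'  n2⇒n0 ·f
[30] read 'c'  n0⇒n0
[31] read 'e'  n0⇒n1  ** P1@[31:31]
[32] read 'e'  n1⇒n2  ** P0@[31:32],P1@[32:32]
[33] read 'e'  n2⇒n2 ·f  ** P0@[32:33],P1@[33:33]
[34] read 'e'  n2⇒n2 ·f  ** P0@[33:34],P1@[34:34]
[35] read 'a'  n2⇒n0 ·f
[36] read 'c'  n0⇒n0
[37] read 'a'  n0⇒n0
[38] read 'e'  n0⇒n1  ** P1@[38:38]
[39] read 'c'  n1⇒n0 ·f
[40] read 'd'  n0⇒n0
[41] read 'd'  n0⇒n0
[42] read 'e'  n0⇒n1  ** P1@[42:42]
[43] read 'e'  n1⇒n2  ** P0@[42:43],P1@[43:43]
[44] read 'e'  n2⇒n2 ·f  ** P0@[43:44],P1@[44:44]
[45] read 'a'  n2⇒n0 ·f
[46] read 'e'  n0⇒n1  ** P1@[46:46]
[47] read 'd'  n1⇒n0 ·f
[48] read 'e'  n0⇒n1  ** P1@[48:48]
[49] read 'e'  n1⇒n2  ** P0@[48:49],P1@[49:49]
[50] read 'a'  n2⇒n0 ·f
[51] read 'a'  n0⇒n0
[52] read 'd'  n0⇒n0
[53] read 'a'  n0⇒n0
[54] read 'e'  n0⇒n1  ** P1@[54:54]
[55] read 'e'  n1⇒n2  ** P0@[54:55],P1@[55:55]
[56] read 'a'  n2⇒n0 ·f
[57] read 'e'  n0⇒n1  ** P1@[57:57]
[58] read 'b'  n1⇒n0 ·f
[59] read 'd'  n0⇒n0
[60] read 'e'  n0⇒n1  ** P1@[60:60]
[61] read 'e'  n1⇒n2  ** P0@[60:61],P1@[61:61]
[62] read 'e'  n2⇒n2 ·f  ** P0@[61:62],P1@[62:62]
[63] read 'c'  n2⇒n0 ·f
[64] read 'b'  n0⇒n0
[65] read 'b'  n0⇒n0
[66] read 'd'  n0⇒n0
[67] read 'e'  n0⇒n1  ** P1@[67:67]
[68] read 'e'  n1⇒n2  ** P0@[67:68],P1@[68:68]
[69] read 'c'  n2⇒n0 ·f
[70] read 'd'  n0⇒n0
[71] read 'e'  n0⇒n1  ** P1@[71:71]
[72] read 'e'  n1⇒n2  ** P0@[71:72],P1@[72:72]

Matches: [[7,1],[10,1],[11,0],[11,1],[13,1],[15,1],[16,0],[16,1],[18,1],[20,1],[23,1],[24,0],[24,1],[25,0],[25,1],[26,0],[26,1],[27,0],[27,1],[28,0],[28,1],[31,1],[32,0],[32,1],[33,0],[33,1],[34,0],[34,1],[38,1],[42,1],[43,0],[43,1],[44,0],[44,1],[46,1],[48,1],[49,0],[49,1],[54,1],[55,0],[55,1],[57,1],[60,1],[61,0],[61,1],[62,0],[62,1],[67,1],[68,0],[68,1],[71,1],[72,0],[72,1]]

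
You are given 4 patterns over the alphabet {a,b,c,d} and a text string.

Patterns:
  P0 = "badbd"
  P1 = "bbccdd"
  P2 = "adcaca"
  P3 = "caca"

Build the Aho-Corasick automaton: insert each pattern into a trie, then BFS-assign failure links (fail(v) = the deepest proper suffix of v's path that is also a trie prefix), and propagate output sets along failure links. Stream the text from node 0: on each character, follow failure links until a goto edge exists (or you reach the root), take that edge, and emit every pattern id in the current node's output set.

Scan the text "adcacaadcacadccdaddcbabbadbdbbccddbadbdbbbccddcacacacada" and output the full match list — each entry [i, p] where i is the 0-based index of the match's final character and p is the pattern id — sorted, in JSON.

Build automaton:
Trie (insert patterns):
  n0 'ε': a→11 b→1 c→17
  n1 'b': a→2 b→6
  n2 'ba': d→3
  n3 'bad': b→4
  n4 'badb': d→5
  n5 'badbd': ·  [P0 ends]
  n6 'bb': c→7
  n7 'bbc': c→8
  n8 'bbcc': d→9
  n9 'bbccd': d→10
  n10 'bbccdd': ·  [P1 ends]
  n11 'a': d→12
  n12 'ad': c→13
  n13 'adc': a→14
  n14 'adca': c→15
  n15 'adcac': a→16
  n16 'adcaca': ·  [P2 ends]
  n17 'c': a→18
  n18 'ca': c→19
  n19 'cac': a→20
  n20 'caca': ·  [P3 ends]

BFS fail/out derivation:
  fail(1) 'b': from fail(0)=0 chase 'b': 0 ⇒ 0;  out=∅∪out(0)=∅
  fail(11) 'a': from fail(0)=0 chase 'a': 0 ⇒ 0;  out=∅∪out(0)=∅
  fail(17) 'c': from fail(0)=0 chase 'c': 0 ⇒ 0;  out=∅∪out(0)=∅
  fail(2) 'ba': from fail(1)=0 chase 'a': 0 ⇒ 11;  out=∅∪out(11)=∅
  fail(6) 'bb': from fail(1)=0 chase 'b': 0 ⇒ 1;  out=∅∪out(1)=∅
  fail(12) 'ad': from fail(11)=0 chase 'd': 0 ⇒ 0;  out=∅∪out(0)=∅
  fail(18) 'ca': from fail(17)=0 chase 'a': 0 ⇒ 11;  out=∅∪out(11)=∅
  fail(3) 'bad': from fail(2)=11 chase 'd': 11 ⇒ 12;  out=∅∪out(12)=∅
  fail(7) 'bbc': from fail(6)=1 chase 'c': 1→0 ⇒ 17;  out=∅∪out(17)=∅
  fail(13) 'adc': from fail(12)=0 chase 'c': 0 ⇒ 17;  out=∅∪out(17)=∅
  fail(19) 'cac': from fail(18)=11 chase 'c': 11→0 ⇒ 17;  out=∅∪out(17)=∅
  fail(4) 'badb': from fail(3)=12 chase 'b': 12→0 ⇒ 1;  out=∅∪out(1)=∅
  fail(8) 'bbcc': from fail(7)=17 chase 'c': 17→0 ⇒ 17;  out=∅∪out(17)=∅
  fail(14) 'adca': from fail(13)=17 chase 'a': 17 ⇒ 18;  out=∅∪out(18)=∅
  fail(20) 'caca': from fail(19)=17 chase 'a': 17 ⇒ 18;  out={3}∪out(18)={3}
  fail(5) 'badbd': from fail(4)=1 chase 'd': 1→0 ⇒ 0;  out={0}∪out(0)={0}
  fail(9) 'bbccd': from fail(8)=17 chase 'd': 17→0 ⇒ 0;  out=∅∪out(0)=∅
  fail(15) 'adcac': from fail(14)=18 chase 'c': 18 ⇒ 19;  out=∅∪out(19)=∅
  fail(10) 'bbccdd': from fail(9)=0 chase 'd': 0 ⇒ 0;  out={1}∪out(0)={1}
  fail(16) 'adcaca': from fail(15)=19 chase 'a': 19 ⇒ 20;  out={2}∪out(20)={2,3}

Scan:
pos 0 'a': at 11
pos 1 'd': at 12
pos 2 'c': at 13
pos 3 'a': at 14
pos 4 'c': at 15
pos 5 'a': at 16  ** P2@[0:5],P3@[2:5]
pos 6 'a': at 11 (via fail)
pos 7 'd': at 12
pos 8 'c': at 13
pos 9 'a': at 14
pos 10 'c': at 15
pos 11 'a': at 16  ** P2@[6:11],P3@[8:11]
pos 12 'd': at 12 (via fail)
pos 13 'c': at 13
pos 14 'c': at 17 (via fail)
pos 15 'd': at 0 (via fail)
pos 16 'a': at 11
pos 17 'd': at 12
pos 18 'd': at 0 (via fail)
pos 19 'c': at 17
pos 20 'b': at 1 (via fail)
pos 21 'a': at 2
pos 22 'b': at 1 (via fail)
pos 23 'b': at 6
pos 24 'a': at 2 (via fail)
pos 25 'd': at 3
pos 26 'b': at 4
pos 27 'd': at 5  ** P0@[23:27]
pos 28 'b': at 1 (via fail)
pos 29 'b': at 6
pos 30 'c': at 7
pos 31 'c': at 8
pos 32 'd': at 9
pos 33 'd': at 10  ** P1@[28:33]
pos 34 'b': at 1 (via fail)
pos 35 'a': at 2
pos 36 'd': at 3
pos 37 'b': at 4
pos 38 'd': at 5  ** P0@[34:38]
pos 39 'b': at 1 (via fail)
pos 40 'b': at 6
pos 41 'b': at 6 (via fail)
pos 42 'c': at 7
pos 43 'c': at 8
pos 44 'd': at 9
pos 45 'd': at 10  ** P1@[40:45]
pos 46 'c': at 17 (via fail)
pos 47 'a': at 18
pos 48 'c': at 19
pos 49 'a': at 20  ** P3@[46:49]
pos 50 'c': at 19 (via fail)
pos 51 'a': at 20  ** P3@[48:51]
pos 52 'c': at 19 (via fail)
pos 53 'a': at 20  ** P3@[50:53]
pos 54 'd': at 12 (via fail)
pos 55 'a': at 11 (via fail)

All matches (sorted): [[5,2],[5,3],[11,2],[11,3],[27,0],[33,1],[38,0],[45,1],[49,3],[51,3],[53,3]]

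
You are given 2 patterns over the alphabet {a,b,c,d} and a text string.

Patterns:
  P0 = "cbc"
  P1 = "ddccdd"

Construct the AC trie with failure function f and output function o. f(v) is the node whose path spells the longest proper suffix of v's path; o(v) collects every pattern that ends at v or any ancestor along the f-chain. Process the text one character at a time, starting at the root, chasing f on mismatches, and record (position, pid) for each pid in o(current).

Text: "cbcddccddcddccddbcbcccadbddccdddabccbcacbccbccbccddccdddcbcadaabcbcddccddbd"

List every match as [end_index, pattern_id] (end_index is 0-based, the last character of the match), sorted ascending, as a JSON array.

Construct AC machine:
Trie nodes:
  n0 'ε': c→1 d→4
  n1 'c': b→2
  n2 'cb': c→3
  n3 'cbc': ·  ←P0
  n4 'd': d→5
  n5 'dd': c→6
  n6 'ddc': c→7
  n7 'ddcc': d→8
  n8 'ddccd': d→9
  n9 'ddccdd': ·  ←P1

Failure links (BFS by depth):
  n1('c'): parent n0 fail=0; on 'c' 0 → fail=0;  out ∅∪∅=∅
  n4('d'): parent n0 fail=0; on 'd' 0 → fail=0;  out ∅∪∅=∅
  n2('cb'): parent n1 fail=0; on 'b' 0 → fail=0;  out ∅∪∅=∅
  n5('dd'): parent n4 fail=0; on 'd' 0 → fail=4;  out ∅∪∅=∅
  n3('cbc'): parent n2 fail=0; on 'c' 0 → fail=1;  out {0}∪∅={0}
  n6('ddc'): parent n5 fail=4; on 'c' 4→0 → fail=1;  out ∅∪∅=∅
  n7('ddcc'): parent n6 fail=1; on 'c' 1→0 → fail=1;  out ∅∪∅=∅
  n8('ddccd'): parent n7 fail=1; on 'd' 1→0 → fail=4;  out ∅∪∅=∅
  n9('ddccdd'): parent n8 fail=4; on 'd' 4 → fail=5;  out {1}∪∅={1}

Text stream:
pos 0 'c': at 1
pos 1 'b': at 2
pos 2 'c': at 3  emit P0@[0:2]
pos 3 'd': at 4 ·f
pos 4 'd': at 5
pos 5 'c': at 6
pos 6 'c': at 7
pos 7 'd': at 8
pos 8 'd': at 9  emit P1@[3:8]
pos 9 'c': at 6 ·f
pos 10 'd': at 4 ·f
pos 11 'd': at 5
pos 12 'c': at 6
pos 13 'c': at 7
pos 14 'd': at 8
pos 15 'd': at 9  emit P1@[10:15]
pos 16 'b': at 0 ·f
pos 17 'c': at 1
pos 18 'b': at 2
pos 19 'c': at 3  emit P0@[17:19]
pos 20 'c': at 1 ·f
pos 21 'c': at 1 ·f
pos 22 'a': at 0 ·f
pos 23 'd': at 4
pos 24 'b': at 0 ·f
pos 25 'd': at 4
pos 26 'd': at 5
pos 27 'c': at 6
pos 28 'c': at 7
pos 29 'd': at 8
pos 30 'd': at 9  emit P1@[25:30]
pos 31 'd': at 5 ·f
pos 32 'a': at 0 ·f
pos 33 'b': at 0
pos 34 'c': at 1
pos 35 'c': at 1 ·f
pos 36 'b': at 2
pos 37 'c': at 3  emit P0@[35:37]
pos 38 'a': at 0 ·f
pos 39 'c': at 1
pos 40 'b': at 2
pos 41 'c': at 3  emit P0@[39:41]
pos 42 'c': at 1 ·f
pos 43 'b': at 2
pos 44 'c': at 3  emit P0@[42:44]
pos 45 'c': at 1 ·f
pos 46 'b': at 2
pos 47 'c': at 3  emit P0@[45:47]
pos 48 'c': at 1 ·f
pos 49 'd': at 4 ·f
pos 50 'd': at 5
pos 51 'c': at 6
pos 52 'c': at 7
pos 53 'd': at 8
pos 54 'd': at 9  emit P1@[49:54]
pos 55 'd': at 5 ·f
pos 56 'c': at 6
pos 57 'b': at 2 ·f
pos 58 'c': at 3  emit P0@[56:58]
pos 59 'a': at 0 ·f
pos 60 'd': at 4
pos 61 'a': at 0 ·f
pos 62 'a': at 0
pos 63 'b': at 0
pos 64 'c': at 1
pos 65 'b': at 2
pos 66 'c': at 3  emit P0@[64:66]
pos 67 'd': at 4 ·f
pos 68 'd': at 5
pos 69 'c': at 6
pos 70 'c': at 7
pos 71 'd': at 8
pos 72 'd': at 9  emit P1@[67:72]
pos 73 'b': at 0 ·f
pos 74 'd': at 4

Matches: [[2,0],[8,1],[15,1],[19,0],[30,1],[37,0],[41,0],[44,0],[47,0],[54,1],[58,0],[66,0],[72,1]]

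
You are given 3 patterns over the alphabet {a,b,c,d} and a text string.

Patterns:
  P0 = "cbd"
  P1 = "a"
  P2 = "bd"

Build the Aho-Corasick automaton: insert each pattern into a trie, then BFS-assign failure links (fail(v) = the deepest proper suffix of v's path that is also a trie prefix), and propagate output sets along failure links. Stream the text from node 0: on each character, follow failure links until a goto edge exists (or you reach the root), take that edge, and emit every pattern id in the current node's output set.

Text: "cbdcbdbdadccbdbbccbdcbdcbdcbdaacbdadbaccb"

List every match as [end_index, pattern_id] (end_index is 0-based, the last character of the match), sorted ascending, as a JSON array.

Build automaton:
Trie (insert patterns):
  n0 'ε': a→4 b→5 c→1
  n1 'c': b→2
  n2 'cb': d→3
  n3 'cbd': ·  ←P0
  n4 'a': ·  ←P1
  n5 'b': d→6
  n6 'bd': ·  ←P2

BFS fail/out derivation:
  fail(1) 'c': from fail(0)=0 chase 'c': 0 ⇒ 0;  out=∅∪out(0)=∅
  fail(4) 'a': from fail(0)=0 chase 'a': 0 ⇒ 0;  out={1}∪out(0)={1}
  fail(5) 'b': from fail(0)=0 chase 'b': 0 ⇒ 0;  out=∅∪out(0)=∅
  fail(2) 'cb': from fail(1)=0 chase 'b': 0 ⇒ 5;  out=∅∪out(5)=∅
  fail(6) 'bd': from fail(5)=0 chase 'd': 0 ⇒ 0;  out={2}∪out(0)={2}
  fail(3) 'cbd': from fail(2)=5 chase 'd': 5 ⇒ 6;  out={0}∪out(6)={0,2}

Text stream:
[0] read 'c'  n0⇒n1
[1] read 'b'  n1⇒n2
[2] read 'd'  n2⇒n3  → match P0@[0:2],P2@[1:2]
[3] read 'c'  n3⇒n1 (fail-walked)
[4] read 'b'  n1⇒n2
[5] read 'd'  n2⇒n3  → match P0@[3:5],P2@[4:5]
[6] read 'b'  n3⇒n5 (fail-walked)
[7] read 'd'  n5⇒n6  → match P2@[6:7]
[8] read 'a'  n6⇒n4 (fail-walked)  → match P1@[8:8]
[9] read 'd'  n4⇒n0 (fail-walked)
[10] read 'c'  n0⇒n1
[11] read 'c'  n1⇒n1 (fail-walked)
[12] read 'b'  n1⇒n2
[13] read 'd'  n2⇒n3  → match P0@[11:13],P2@[12:13]
[14] read 'b'  n3⇒n5 (fail-walked)
[15] read 'b'  n5⇒n5 (fail-walked)
[16] read 'c'  n5⇒n1 (fail-walked)
[17] read 'c'  n1⇒n1 (fail-walked)
[18] read 'b'  n1⇒n2
[19] read 'd'  n2⇒n3  → match P0@[17:19],P2@[18:19]
[20] read 'c'  n3⇒n1 (fail-walked)
[21] read 'b'  n1⇒n2
[22] read 'd'  n2⇒n3  → match P0@[20:22],P2@[21:22]
[23] read 'c'  n3⇒n1 (fail-walked)
[24] read 'b'  n1⇒n2
[25] read 'd'  n2⇒n3  → match P0@[23:25],P2@[24:25]
[26] read 'c'  n3⇒n1 (fail-walked)
[27] read 'b'  n1⇒n2
[28] read 'd'  n2⇒n3  → match P0@[26:28],P2@[27:28]
[29] read 'a'  n3⇒n4 (fail-walked)  → match P1@[29:29]
[30] read 'a'  n4⇒n4 (fail-walked)  → match P1@[30:30]
[31] read 'c'  n4⇒n1 (fail-walked)
[32] read 'b'  n1⇒n2
[33] read 'd'  n2⇒n3  → match P0@[31:33],P2@[32:33]
[34] read 'a'  n3⇒n4 (fail-walked)  → match P1@[34:34]
[35] read 'd'  n4⇒n0 (fail-walked)
[36] read 'b'  n0⇒n5
[37] read 'a'  n5⇒n4 (fail-walked)  → match P1@[37:37]
[38] read 'c'  n4⇒n1 (fail-walked)
[39] read 'c'  n1⇒n1 (fail-walked)
[40] read 'b'  n1⇒n2

Matches: [[2,0],[2,2],[5,0],[5,2],[7,2],[8,1],[13,0],[13,2],[19,0],[19,2],[22,0],[22,2],[25,0],[25,2],[28,0],[28,2],[29,1],[30,1],[33,0],[33,2],[34,1],[37,1]]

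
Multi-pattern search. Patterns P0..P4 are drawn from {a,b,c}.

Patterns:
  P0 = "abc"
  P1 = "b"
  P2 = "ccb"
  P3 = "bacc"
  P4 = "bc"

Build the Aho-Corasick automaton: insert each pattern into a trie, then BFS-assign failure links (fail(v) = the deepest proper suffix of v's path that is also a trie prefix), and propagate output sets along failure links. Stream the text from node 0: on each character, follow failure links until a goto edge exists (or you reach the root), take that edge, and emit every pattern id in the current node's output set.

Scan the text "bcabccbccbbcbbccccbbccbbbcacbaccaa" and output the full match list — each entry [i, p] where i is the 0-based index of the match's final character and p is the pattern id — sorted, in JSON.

Construct AC machine:
Trie (insert patterns):
  n0 'ε': a→1 b→4 c→5
  n1 'a': b→2
  n2 'ab': c→3
  n3 'abc': ·  ←P0
  n4 'b': a→8 c→11  ←P1
  n5 'c': c→6
  n6 'cc': b→7
  n7 'ccb': ·  ←P2
  n8 'ba': c→9
  n9 'bac': c→10
  n10 'bacc': ·  ←P3
  n11 'bc': ·  ←P4

Failure links (BFS by depth):
  fail(1) 'a': from fail(0)=0 chase 'a': 0 ⇒ 0;  out=∅∪out(0)=∅
  fail(4) 'b': from fail(0)=0 chase 'b': 0 ⇒ 0;  out={1}∪out(0)={1}
  fail(5) 'c': from fail(0)=0 chase 'c': 0 ⇒ 0;  out=∅∪out(0)=∅
  fail(2) 'ab': from fail(1)=0 chase 'b': 0 ⇒ 4;  out=∅∪out(4)={1}
  fail(6) 'cc': from fail(5)=0 chase 'c': 0 ⇒ 5;  out=∅∪out(5)=∅
  fail(8) 'ba': from fail(4)=0 chase 'a': 0 ⇒ 1;  out=∅∪out(1)=∅
  fail(11) 'bc': from fail(4)=0 chase 'c': 0 ⇒ 5;  out={4}∪out(5)={4}
  fail(3) 'abc': from fail(2)=4 chase 'c': 4 ⇒ 11;  out={0}∪out(11)={0,4}
  fail(7) 'ccb': from fail(6)=5 chase 'b': 5→0 ⇒ 4;  out={2}∪out(4)={1,2}
  fail(9) 'bac': from fail(8)=1 chase 'c': 1→0 ⇒ 5;  out=∅∪out(5)=∅
  fail(10) 'bacc': from fail(9)=5 chase 'c': 5 ⇒ 6;  out={3}∪out(6)={3}

Scan:
i=0 'b': node 0→4  ** P1@[0:0]
i=1 'c': node 4→11  ** P4@[0:1]
i=2 'a': node 11→1 (fail-walked)
i=3 'b': node 1→2  ** P1@[3:3]
i=4 'c': node 2→3  ** P0@[2:4],P4@[3:4]
i=5 'c': node 3→6 (fail-walked)
i=6 'b': node 6→7  ** P1@[6:6],P2@[4:6]
i=7 'c': node 7→11 (fail-walked)  ** P4@[6:7]
i=8 'c': node 11→6 (fail-walked)
i=9 'b': node 6→7  ** P1@[9:9],P2@[7:9]
i=10 'b': node 7→4 (fail-walked)  ** P1@[10:10]
i=11 'c': node 4→11  ** P4@[10:11]
i=12 'b': node 11→4 (fail-walked)  ** P1@[12:12]
i=13 'b': node 4→4 (fail-walked)  ** P1@[13:13]
i=14 'c': node 4→11  ** P4@[13:14]
i=15 'c': node 11→6 (fail-walked)
i=16 'c': node 6→6 (fail-walked)
i=17 'c': node 6→6 (fail-walked)
i=18 'b': node 6→7  ** P1@[18:18],P2@[16:18]
i=19 'b': node 7→4 (fail-walked)  ** P1@[19:19]
i=20 'c': node 4→11  ** P4@[19:20]
i=21 'c': node 11→6 (fail-walked)
i=22 'b': node 6→7  ** P1@[22:22],P2@[20:22]
i=23 'b': node 7→4 (fail-walked)  ** P1@[23:23]
i=24 'b': node 4→4 (fail-walked)  ** P1@[24:24]
i=25 'c': node 4→11  ** P4@[24:25]
i=26 'a': node 11→1 (fail-walked)
i=27 'c': node 1→5 (fail-walked)
i=28 'b': node 5→4 (fail-walked)  ** P1@[28:28]
i=29 'a': node 4→8
i=30 'c': node 8→9
i=31 'c': node 9→10  ** P3@[28:31]
i=32 'a': node 10→1 (fail-walked)
i=33 'a': node 1→1 (fail-walked)

Result: [[0,1],[1,4],[3,1],[4,0],[4,4],[6,1],[6,2],[7,4],[9,1],[9,2],[10,1],[11,4],[12,1],[13,1],[14,4],[18,1],[18,2],[19,1],[20,4],[22,1],[22,2],[23,1],[24,1],[25,4],[28,1],[31,3]]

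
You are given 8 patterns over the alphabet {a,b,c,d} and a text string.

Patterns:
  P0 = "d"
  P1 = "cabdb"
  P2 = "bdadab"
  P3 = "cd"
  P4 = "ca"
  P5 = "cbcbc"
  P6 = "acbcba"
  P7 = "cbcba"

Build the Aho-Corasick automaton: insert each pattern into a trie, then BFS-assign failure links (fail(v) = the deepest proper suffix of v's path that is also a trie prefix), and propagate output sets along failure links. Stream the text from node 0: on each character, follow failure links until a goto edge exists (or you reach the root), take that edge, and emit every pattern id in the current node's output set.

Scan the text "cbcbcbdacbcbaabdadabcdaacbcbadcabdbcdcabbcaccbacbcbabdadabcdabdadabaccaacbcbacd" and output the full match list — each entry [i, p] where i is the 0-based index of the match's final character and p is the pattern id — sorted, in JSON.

Build automaton:
Trie (insert patterns):
  n0 'ε': a→18 b→7 c→2 d→1
  n1 'd': ·  ←P0
  n2 'c': a→3 b→14 d→13
  n3 'ca': b→4  ←P4
  n4 'cab': d→5
  n5 'cabd': b→6
  n6 'cabdb': ·  ←P1
  n7 'b': d→8
  n8 'bd': a→9
  n9 'bda': d→10
  n10 'bdad': a→11
  n11 'bdada': b→12
  n12 'bdadab': ·  ←P2
  n13 'cd': ·  ←P3
  n14 'cb': c→15
  n15 'cbc': b→16
  n16 'cbcb': a→24 c→17
  n17 'cbcbc': ·  ←P5
  n18 'a': c→19
  n19 'ac': b→20
  n20 'acb': c→21
  n21 'acbc': b→22
  n22 'acbcb': a→23
  n23 'acbcba': ·  ←P6
  n24 'cbcba': ·  ←P7

BFS fail/out derivation:
  fail(1) 'd': from fail(0)=0 chase 'd': 0 ⇒ 0;  out={0}∪out(0)={0}
  fail(2) 'c': from fail(0)=0 chase 'c': 0 ⇒ 0;  out=∅∪out(0)=∅
  fail(7) 'b': from fail(0)=0 chase 'b': 0 ⇒ 0;  out=∅∪out(0)=∅
  fail(18) 'a': from fail(0)=0 chase 'a': 0 ⇒ 0;  out=∅∪out(0)=∅
  fail(3) 'ca': from fail(2)=0 chase 'a': 0 ⇒ 18;  out={4}∪out(18)={4}
  fail(8) 'bd': from fail(7)=0 chase 'd': 0 ⇒ 1;  out=∅∪out(1)={0}
  fail(13) 'cd': from fail(2)=0 chase 'd': 0 ⇒ 1;  out={3}∪out(1)={0,3}
  fail(14) 'cb': from fail(2)=0 chase 'b': 0 ⇒ 7;  out=∅∪out(7)=∅
  fail(19) 'ac': from fail(18)=0 chase 'c': 0 ⇒ 2;  out=∅∪out(2)=∅
  fail(4) 'cab': from fail(3)=18 chase 'b': 18→0 ⇒ 7;  out=∅∪out(7)=∅
  fail(9) 'bda': from fail(8)=1 chase 'a': 1→0 ⇒ 18;  out=∅∪out(18)=∅
  fail(15) 'cbc': from fail(14)=7 chase 'c': 7→0 ⇒ 2;  out=∅∪out(2)=∅
  fail(20) 'acb': from fail(19)=2 chase 'b': 2 ⇒ 14;  out=∅∪out(14)=∅
  fail(5) 'cabd': from fail(4)=7 chase 'd': 7 ⇒ 8;  out=∅∪out(8)={0}
  fail(10) 'bdad': from fail(9)=18 chase 'd': 18→0 ⇒ 1;  out=∅∪out(1)={0}
  fail(16) 'cbcb': from fail(15)=2 chase 'b': 2 ⇒ 14;  out=∅∪out(14)=∅
  fail(21) 'acbc': from fail(20)=14 chase 'c': 14 ⇒ 15;  out=∅∪out(15)=∅
  fail(6) 'cabdb': from fail(5)=8 chase 'b': 8→1→0 ⇒ 7;  out={1}∪out(7)={1}
  fail(11) 'bdada': from fail(10)=1 chase 'a': 1→0 ⇒ 18;  out=∅∪out(18)=∅
  fail(17) 'cbcbc': from fail(16)=14 chase 'c': 14 ⇒ 15;  out={5}∪out(15)={5}
  fail(22) 'acbcb': from fail(21)=15 chase 'b': 15 ⇒ 16;  out=∅∪out(16)=∅
  fail(24) 'cbcba': from fail(16)=14 chase 'a': 14→7→0 ⇒ 18;  out={7}∪out(18)={7}
  fail(12) 'bdadab': from fail(11)=18 chase 'b': 18→0 ⇒ 7;  out={2}∪out(7)={2}
  fail(23) 'acbcba': from fail(22)=16 chase 'a': 16 ⇒ 24;  out={6}∪out(24)={6,7}

Run:
i=0 'c': node 0→2
i=1 'b': node 2→14
i=2 'c': node 14→15
i=3 'b': node 15→16
i=4 'c': node 16→17  → match P5@[0:4]
i=5 'b': node 17→16 (via fail)
i=6 'd': node 16→8 (via fail)  → match P0@[6:6]
i=7 'a': node 8→9
i=8 'c': node 9→19 (via fail)
i=9 'b': node 19→20
i=10 'c': node 20→21
i=11 'b': node 21→22
i=12 'a': node 22→23  → match P6@[7:12],P7@[8:12]
i=13 'a': node 23→18 (via fail)
i=14 'b': node 18→7 (via fail)
i=15 'd': node 7→8  → match P0@[15:15]
i=16 'a': node 8→9
i=17 'd': node 9→10  → match P0@[17:17]
i=18 'a': node 10→11
i=19 'b': node 11→12  → match P2@[14:19]
i=20 'c': node 12→2 (via fail)
i=21 'd': node 2→13  → match P0@[21:21],P3@[20:21]
i=22 'a': node 13→18 (via fail)
i=23 'a': node 18→18 (via fail)
i=24 'c': node 18→19
i=25 'b': node 19→20
i=26 'c': node 20→21
i=27 'b': node 21→22
i=28 'a': node 22→23  → match P6@[23:28],P7@[24:28]
i=29 'd': node 23→1 (via fail)  → match P0@[29:29]
i=30 'c': node 1→2 (via fail)
i=31 'a': node 2→3  → match P4@[30:31]
i=32 'b': node 3→4
i=33 'd': node 4→5  → match P0@[33:33]
i=34 'b': node 5→6  → match P1@[30:34]
i=35 'c': node 6→2 (via fail)
i=36 'd': node 2→13  → match P0@[36:36],P3@[35:36]
i=37 'c': node 13→2 (via fail)
i=38 'a': node 2→3  → match P4@[37:38]
i=39 'b': node 3→4
i=40 'b': node 4→7 (via fail)
i=41 'c': node 7→2 (via fail)
i=42 'a': node 2→3  → match P4@[41:42]
i=43 'c': node 3→19 (via fail)
i=44 'c': node 19→2 (via fail)
i=45 'b': node 2→14
i=46 'a': node 14→18 (via fail)
i=47 'c': node 18→19
i=48 'b': node 19→20
i=49 'c': node 20→21
i=50 'b': node 21→22
i=51 'a': node 22→23  → match P6@[46:51],P7@[47:51]
i=52 'b': node 23→7 (via fail)
i=53 'd': node 7→8  → match P0@[53:53]
i=54 'a': node 8→9
i=55 'd': node 9→10  → match P0@[55:55]
i=56 'a': node 10→11
i=57 'b': node 11→12  → match P2@[52:57]
i=58 'c': node 12→2 (via fail)
i=59 'd': node 2→13  → match P0@[59:59],P3@[58:59]
i=60 'a': node 13→18 (via fail)
i=61 'b': node 18→7 (via fail)
i=62 'd': node 7→8  → match P0@[62:62]
i=63 'a': node 8→9
i=64 'd': node 9→10  → match P0@[64:64]
i=65 'a': node 10→11
i=66 'b': node 11→12  → match P2@[61:66]
i=67 'a': node 12→18 (via fail)
i=68 'c': node 18→19
i=69 'c': node 19→2 (via fail)
i=70 'a': node 2→3  → match P4@[69:70]
i=71 'a': node 3→18 (via fail)
i=72 'c': node 18→19
i=73 'b': node 19→20
i=74 'c': node 20→21
i=75 'b': node 21→22
i=76 'a': node 22→23  → match P6@[71:76],P7@[72:76]
i=77 'c': node 23→19 (via fail)
i=78 'd': node 19→13 (via fail)  → match P0@[78:78],P3@[77:78]

All matches (sorted): [[4,5],[6,0],[12,6],[12,7],[15,0],[17,0],[19,2],[21,0],[21,3],[28,6],[28,7],[29,0],[31,4],[33,0],[34,1],[36,0],[36,3],[38,4],[42,4],[51,6],[51,7],[53,0],[55,0],[57,2],[59,0],[59,3],[62,0],[64,0],[66,2],[70,4],[76,6],[76,7],[78,0],[78,3]]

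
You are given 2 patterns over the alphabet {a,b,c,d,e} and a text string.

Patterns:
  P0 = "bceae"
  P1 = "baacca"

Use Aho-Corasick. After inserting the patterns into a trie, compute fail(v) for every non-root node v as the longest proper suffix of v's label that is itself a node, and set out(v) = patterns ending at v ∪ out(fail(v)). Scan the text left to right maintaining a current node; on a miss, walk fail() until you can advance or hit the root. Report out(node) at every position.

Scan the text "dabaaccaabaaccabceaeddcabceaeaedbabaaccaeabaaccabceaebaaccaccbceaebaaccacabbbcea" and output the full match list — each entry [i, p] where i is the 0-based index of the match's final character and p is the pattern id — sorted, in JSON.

Build automaton:
Trie nodes:
  0='ε' goto b→1
  1='b' goto a→6 c→2
  2='bc' goto e→3
  3='bce' goto a→4
  4='bcea' goto e→5
  5='bceae' goto ·  ←P0
  6='ba' goto a→7
  7='baa' goto c→8
  8='baac' goto c→9
  9='baacc' goto a→10
  10='baacca' goto ·  ←P1

Failure links (BFS by depth):
  n1('b'): parent n0 fail=0; on 'b' 0 → fail=0;  out ∅∪∅=∅
  n2('bc'): parent n1 fail=0; on 'c' 0 → fail=0;  out ∅∪∅=∅
  n6('ba'): parent n1 fail=0; on 'a' 0 → fail=0;  out ∅∪∅=∅
  n3('bce'): parent n2 fail=0; on 'e' 0 → fail=0;  out ∅∪∅=∅
  n7('baa'): parent n6 fail=0; on 'a' 0 → fail=0;  out ∅∪∅=∅
  n4('bcea'): parent n3 fail=0; on 'a' 0 → fail=0;  out ∅∪∅=∅
  n8('baac'): parent n7 fail=0; on 'c' 0 → fail=0;  out ∅∪∅=∅
  n5('bceae'): parent n4 fail=0; on 'e' 0 → fail=0;  out {0}∪∅={0}
  n9('baacc'): parent n8 fail=0; on 'c' 0 → fail=0;  out ∅∪∅=∅
  n10('baacca'): parent n9 fail=0; on 'a' 0 → fail=0;  out {1}∪∅={1}

Run:
[0] read 'd'  n0⇒n0
[1] read 'a'  n0⇒n0
[2] read 'b'  n0⇒n1
[3] read 'a'  n1⇒n6
[4] read 'a'  n6⇒n7
[5] read 'c'  n7⇒n8
[6] read 'c'  n8⇒n9
[7] read 'a'  n9⇒n10  emit P1@[2:7]
[8] read 'a'  n10⇒n0 (fail-walked)
[9] read 'b'  n0⇒n1
[10] read 'a'  n1⇒n6
[11] read 'a'  n6⇒n7
[12] read 'c'  n7⇒n8
[13] read 'c'  n8⇒n9
[14] read 'a'  n9⇒n10  emit P1@[9:14]
[15] read 'b'  n10⇒n1 (fail-walked)
[16] read 'c'  n1⇒n2
[17] read 'e'  n2⇒n3
[18] read 'a'  n3⇒n4
[19] read 'e'  n4⇒n5  emit P0@[15:19]
[20] read 'd'  n5⇒n0 (fail-walked)
[21] read 'd'  n0⇒n0
[22] read 'c'  n0⇒n0
[23] read 'a'  n0⇒n0
[24] read 'b'  n0⇒n1
[25] read 'c'  n1⇒n2
[26] read 'e'  n2⇒n3
[27] read 'a'  n3⇒n4
[28] read 'e'  n4⇒n5  emit P0@[24:28]
[29] read 'a'  n5⇒n0 (fail-walked)
[30] read 'e'  n0⇒n0
[31] read 'd'  n0⇒n0
[32] read 'b'  n0⇒n1
[33] read 'a'  n1⇒n6
[34] read 'b'  n6⇒n1 (fail-walked)
[35] read 'a'  n1⇒n6
[36] read 'a'  n6⇒n7
[37] read 'c'  n7⇒n8
[38] read 'c'  n8⇒n9
[39] read 'a'  n9⇒n10  emit P1@[34:39]
[40] read 'e'  n10⇒n0 (fail-walked)
[41] read 'a'  n0⇒n0
[42] read 'b'  n0⇒n1
[43] read 'a'  n1⇒n6
[44] read 'a'  n6⇒n7
[45] read 'c'  n7⇒n8
[46] read 'c'  n8⇒n9
[47] read 'a'  n9⇒n10  emit P1@[42:47]
[48] read 'b'  n10⇒n1 (fail-walked)
[49] read 'c'  n1⇒n2
[50] read 'e'  n2⇒n3
[51] read 'a'  n3⇒n4
[52] read 'e'  n4⇒n5  emit P0@[48:52]
[53] read 'b'  n5⇒n1 (fail-walked)
[54] read 'a'  n1⇒n6
[55] read 'a'  n6⇒n7
[56] read 'c'  n7⇒n8
[57] read 'c'  n8⇒n9
[58] read 'a'  n9⇒n10  emit P1@[53:58]
[59] read 'c'  n10⇒n0 (fail-walked)
[60] read 'c'  n0⇒n0
[61] read 'b'  n0⇒n1
[62] read 'c'  n1⇒n2
[63] read 'e'  n2⇒n3
[64] read 'a'  n3⇒n4
[65] read 'e'  n4⇒n5  emit P0@[61:65]
[66] read 'b'  n5⇒n1 (fail-walked)
[67] read 'a'  n1⇒n6
[68] read 'a'  n6⇒n7
[69] read 'c'  n7⇒n8
[70] read 'c'  n8⇒n9
[71] read 'a'  n9⇒n10  emit P1@[66:71]
[72] read 'c'  n10⇒n0 (fail-walked)
[73] read 'a'  n0⇒n0
[74] read 'b'  n0⇒n1
[75] read 'b'  n1⇒n1 (fail-walked)
[76] read 'b'  n1⇒n1 (fail-walked)
[77] read 'c'  n1⇒n2
[78] read 'e'  n2⇒n3
[79] read 'a'  n3⇒n4

Result: [[7,1],[14,1],[19,0],[28,0],[39,1],[47,1],[52,0],[58,1],[65,0],[71,1]]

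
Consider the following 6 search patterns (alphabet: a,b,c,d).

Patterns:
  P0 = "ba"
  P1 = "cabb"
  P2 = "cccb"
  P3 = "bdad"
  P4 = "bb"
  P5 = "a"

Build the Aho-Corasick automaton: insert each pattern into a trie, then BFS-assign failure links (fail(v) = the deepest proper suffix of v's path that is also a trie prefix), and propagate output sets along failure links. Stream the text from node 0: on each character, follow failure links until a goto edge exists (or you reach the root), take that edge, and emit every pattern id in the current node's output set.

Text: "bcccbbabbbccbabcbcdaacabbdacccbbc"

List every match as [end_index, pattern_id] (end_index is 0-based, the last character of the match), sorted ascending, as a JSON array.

Build automaton:
Trie nodes:
  n0 'ε': a→14 b→1 c→3
  n1 'b': a→2 b→13 d→10
  n2 'ba': ·  ←P0
  n3 'c': a→4 c→7
  n4 'ca': b→5
  n5 'cab': b→6
  n6 'cabb': ·  ←P1
  n7 'cc': c→8
  n8 'ccc': b→9
  n9 'cccb': ·  ←P2
  n10 'bd': a→11
  n11 'bda': d→12
  n12 'bdad': ·  ←P3
  n13 'bb': ·  ←P4
  n14 'a': ·  ←P5

BFS fail/out derivation:
  n1('b'): parent n0 fail=0; on 'b' 0 → fail=0;  out ∅∪∅=∅
  n3('c'): parent n0 fail=0; on 'c' 0 → fail=0;  out ∅∪∅=∅
  n14('a'): parent n0 fail=0; on 'a' 0 → fail=0;  out {5}∪∅={5}
  n2('ba'): parent n1 fail=0; on 'a' 0 → fail=14;  out {0}∪{5}={0,5}
  n4('ca'): parent n3 fail=0; on 'a' 0 → fail=14;  out ∅∪{5}={5}
  n7('cc'): parent n3 fail=0; on 'c' 0 → fail=3;  out ∅∪∅=∅
  n10('bd'): parent n1 fail=0; on 'd' 0 → fail=0;  out ∅∪∅=∅
  n13('bb'): parent n1 fail=0; on 'b' 0 → fail=1;  out {4}∪∅={4}
  n5('cab'): parent n4 fail=14; on 'b' 14→0 → fail=1;  out ∅∪∅=∅
  n8('ccc'): parent n7 fail=3; on 'c' 3 → fail=7;  out ∅∪∅=∅
  n11('bda'): parent n10 fail=0; on 'a' 0 → fail=14;  out ∅∪{5}={5}
  n6('cabb'): parent n5 fail=1; on 'b' 1 → fail=13;  out {1}∪{4}={1,4}
  n9('cccb'): parent n8 fail=7; on 'b' 7→3→0 → fail=1;  out {2}∪∅={2}
  n12('bdad'): parent n11 fail=14; on 'd' 14→0 → fail=0;  out {3}∪∅={3}

Scan:
i=0 'b': node 0→1
i=1 'c': node 1→3 ·f
i=2 'c': node 3→7
i=3 'c': node 7→8
i=4 'b': node 8→9  ** P2@[1:4]
i=5 'b': node 9→13 ·f  ** P4@[4:5]
i=6 'a': node 13→2 ·f  ** P0@[5:6],P5@[6:6]
i=7 'b': node 2→1 ·f
i=8 'b': node 1→13  ** P4@[7:8]
i=9 'b': node 13→13 ·f  ** P4@[8:9]
i=10 'c': node 13→3 ·f
i=11 'c': node 3→7
i=12 'b': node 7→1 ·f
i=13 'a': node 1→2  ** P0@[12:13],P5@[13:13]
i=14 'b': node 2→1 ·f
i=15 'c': node 1→3 ·f
i=16 'b': node 3→1 ·f
i=17 'c': node 1→3 ·f
i=18 'd': node 3→0 ·f
i=19 'a': node 0→14  ** P5@[19:19]
i=20 'a': node 14→14 ·f  ** P5@[20:20]
i=21 'c': node 14→3 ·f
i=22 'a': node 3→4  ** P5@[22:22]
i=23 'b': node 4→5
i=24 'b': node 5→6  ** P1@[21:24],P4@[23:24]
i=25 'd': node 6→10 ·f
i=26 'a': node 10→11  ** P5@[26:26]
i=27 'c': node 11→3 ·f
i=28 'c': node 3→7
i=29 'c': node 7→8
i=30 'b': node 8→9  ** P2@[27:30]
i=31 'b': node 9→13 ·f  ** P4@[30:31]
i=32 'c': node 13→3 ·f

Result: [[4,2],[5,4],[6,0],[6,5],[8,4],[9,4],[13,0],[13,5],[19,5],[20,5],[22,5],[24,1],[24,4],[26,5],[30,2],[31,4]]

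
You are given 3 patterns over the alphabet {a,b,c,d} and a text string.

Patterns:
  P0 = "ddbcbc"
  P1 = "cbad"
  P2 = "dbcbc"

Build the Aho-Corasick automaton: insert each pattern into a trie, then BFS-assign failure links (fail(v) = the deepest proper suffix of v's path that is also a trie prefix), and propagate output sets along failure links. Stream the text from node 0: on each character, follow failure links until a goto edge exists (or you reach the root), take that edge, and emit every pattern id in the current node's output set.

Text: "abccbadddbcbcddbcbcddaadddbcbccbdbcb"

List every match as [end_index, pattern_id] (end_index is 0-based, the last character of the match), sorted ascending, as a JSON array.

Build automaton:
Trie (insert patterns):
  0='ε' goto c→7 d→1
  1='d' goto b→11 d→2
  2='dd' goto b→3
  3='ddb' goto c→4
  4='ddbc' goto b→5
  5='ddbcb' goto c→6
  6='ddbcbc' goto ·  [P0 ends]
  7='c' goto b→8
  8='cb' goto a→9
  9='cba' goto d→10
  10='cbad' goto ·  [P1 ends]
  11='db' goto c→12
  12='dbc' goto b→13
  13='dbcb' goto c→14
  14='dbcbc' goto ·  [P2 ends]

Failure links (BFS by depth):
  fail(1) 'd': from fail(0)=0 chase 'd': 0 ⇒ 0;  out=∅∪out(0)=∅
  fail(7) 'c': from fail(0)=0 chase 'c': 0 ⇒ 0;  out=∅∪out(0)=∅
  fail(2) 'dd': from fail(1)=0 chase 'd': 0 ⇒ 1;  out=∅∪out(1)=∅
  fail(8) 'cb': from fail(7)=0 chase 'b': 0 ⇒ 0;  out=∅∪out(0)=∅
  fail(11) 'db': from fail(1)=0 chase 'b': 0 ⇒ 0;  out=∅∪out(0)=∅
  fail(3) 'ddb': from fail(2)=1 chase 'b': 1 ⇒ 11;  out=∅∪out(11)=∅
  fail(9) 'cba': from fail(8)=0 chase 'a': 0 ⇒ 0;  out=∅∪out(0)=∅
  fail(12) 'dbc': from fail(11)=0 chase 'c': 0 ⇒ 7;  out=∅∪out(7)=∅
  fail(4) 'ddbc': from fail(3)=11 chase 'c': 11 ⇒ 12;  out=∅∪out(12)=∅
  fail(10) 'cbad': from fail(9)=0 chase 'd': 0 ⇒ 1;  out={1}∪out(1)={1}
  fail(13) 'dbcb': from fail(12)=7 chase 'b': 7 ⇒ 8;  out=∅∪out(8)=∅
  fail(5) 'ddbcb': from fail(4)=12 chase 'b': 12 ⇒ 13;  out=∅∪out(13)=∅
  fail(14) 'dbcbc': from fail(13)=8 chase 'c': 8→0 ⇒ 7;  out={2}∪out(7)={2}
  fail(6) 'ddbcbc': from fail(5)=13 chase 'c': 13 ⇒ 14;  out={0}∪out(14)={0,2}

Text stream:
pos 0 'a': at 0
pos 1 'b': at 0
pos 2 'c': at 7
pos 3 'c': at 7 (via fail)
pos 4 'b': at 8
pos 5 'a': at 9
pos 6 'd': at 10  → match P1@[3:6]
pos 7 'd': at 2 (via fail)
pos 8 'd': at 2 (via fail)
pos 9 'b': at 3
pos 10 'c': at 4
pos 11 'b': at 5
pos 12 'c': at 6  → match P0@[7:12],P2@[8:12]
pos 13 'd': at 1 (via fail)
pos 14 'd': at 2
pos 15 'b': at 3
pos 16 'c': at 4
pos 17 'b': at 5
pos 18 'c': at 6  → match P0@[13:18],P2@[14:18]
pos 19 'd': at 1 (via fail)
pos 20 'd': at 2
pos 21 'a': at 0 (via fail)
pos 22 'a': at 0
pos 23 'd': at 1
pos 24 'd': at 2
pos 25 'd': at 2 (via fail)
pos 26 'b': at 3
pos 27 'c': at 4
pos 28 'b': at 5
pos 29 'c': at 6  → match P0@[24:29],P2@[25:29]
pos 30 'c': at 7 (via fail)
pos 31 'b': at 8
pos 32 'd': at 1 (via fail)
pos 33 'b': at 11
pos 34 'c': at 12
pos 35 'b': at 13

Result: [[6,1],[12,0],[12,2],[18,0],[18,2],[29,0],[29,2]]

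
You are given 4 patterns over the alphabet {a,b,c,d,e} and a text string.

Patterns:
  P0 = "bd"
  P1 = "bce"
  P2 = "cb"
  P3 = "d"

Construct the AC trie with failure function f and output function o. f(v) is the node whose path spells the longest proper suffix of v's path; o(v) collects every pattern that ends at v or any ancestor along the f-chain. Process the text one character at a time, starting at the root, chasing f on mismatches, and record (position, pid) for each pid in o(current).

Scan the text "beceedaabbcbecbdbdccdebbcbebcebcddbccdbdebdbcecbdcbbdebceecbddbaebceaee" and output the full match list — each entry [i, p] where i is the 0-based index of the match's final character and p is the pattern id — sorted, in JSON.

Build automaton:
Trie (insert patterns):
  n0 'ε': b→1 c→5 d→7
  n1 'b': c→3 d→2
  n2 'bd': ·  ←P0
  n3 'bc': e→4
  n4 'bce': ·  ←P1
  n5 'c': b→6
  n6 'cb': ·  ←P2
  n7 'd': ·  ←P3

Failure links (BFS by depth):
  fail(1) 'b': from fail(0)=0 chase 'b': 0 ⇒ 0;  out=∅∪out(0)=∅
  fail(5) 'c': from fail(0)=0 chase 'c': 0 ⇒ 0;  out=∅∪out(0)=∅
  fail(7) 'd': from fail(0)=0 chase 'd': 0 ⇒ 0;  out={3}∪out(0)={3}
  fail(2) 'bd': from fail(1)=0 chase 'd': 0 ⇒ 7;  out={0}∪out(7)={0,3}
  fail(3) 'bc': from fail(1)=0 chase 'c': 0 ⇒ 5;  out=∅∪out(5)=∅
  fail(6) 'cb': from fail(5)=0 chase 'b': 0 ⇒ 1;  out={2}∪out(1)={2}
  fail(4) 'bce': from fail(3)=5 chase 'e': 5→0 ⇒ 0;  out={1}∪out(0)={1}

Scan:
pos 0 'b': at 1
pos 1 'e': at 0 (via fail)
pos 2 'c': at 5
pos 3 'e': at 0 (via fail)
pos 4 'e': at 0
pos 5 'd': at 7  emit P3@[5:5]
pos 6 'a': at 0 (via fail)
pos 7 'a': at 0
pos 8 'b': at 1
pos 9 'b': at 1 (via fail)
pos 10 'c': at 3
pos 11 'b': at 6 (via fail)  emit P2@[10:11]
pos 12 'e': at 0 (via fail)
pos 13 'c': at 5
pos 14 'b': at 6  emit P2@[13:14]
pos 15 'd': at 2 (via fail)  emit P0@[14:15],P3@[15:15]
pos 16 'b': at 1 (via fail)
pos 17 'd': at 2  emit P0@[16:17],P3@[17:17]
pos 18 'c': at 5 (via fail)
pos 19 'c': at 5 (via fail)
pos 20 'd': at 7 (via fail)  emit P3@[20:20]
pos 21 'e': at 0 (via fail)
pos 22 'b': at 1
pos 23 'b': at 1 (via fail)
pos 24 'c': at 3
pos 25 'b': at 6 (via fail)  emit P2@[24:25]
pos 26 'e': at 0 (via fail)
pos 27 'b': at 1
pos 28 'c': at 3
pos 29 'e': at 4  emit P1@[27:29]
pos 30 'b': at 1 (via fail)
pos 31 'c': at 3
pos 32 'd': at 7 (via fail)  emit P3@[32:32]
pos 33 'd': at 7 (via fail)  emit P3@[33:33]
pos 34 'b': at 1 (via fail)
pos 35 'c': at 3
pos 36 'c': at 5 (via fail)
pos 37 'd': at 7 (via fail)  emit P3@[37:37]
pos 38 'b': at 1 (via fail)
pos 39 'd': at 2  emit P0@[38:39],P3@[39:39]
pos 40 'e': at 0 (via fail)
pos 41 'b': at 1
pos 42 'd': at 2  emit P0@[41:42],P3@[42:42]
pos 43 'b': at 1 (via fail)
pos 44 'c': at 3
pos 45 'e': at 4  emit P1@[43:45]
pos 46 'c': at 5 (via fail)
pos 47 'b': at 6  emit P2@[46:47]
pos 48 'd': at 2 (via fail)  emit P0@[47:48],P3@[48:48]
pos 49 'c': at 5 (via fail)
pos 50 'b': at 6  emit P2@[49:50]
pos 51 'b': at 1 (via fail)
pos 52 'd': at 2  emit P0@[51:52],P3@[52:52]
pos 53 'e': at 0 (via fail)
pos 54 'b': at 1
pos 55 'c': at 3
pos 56 'e': at 4  emit P1@[54:56]
pos 57 'e': at 0 (via fail)
pos 58 'c': at 5
pos 59 'b': at 6  emit P2@[58:59]
pos 60 'd': at 2 (via fail)  emit P0@[59:60],P3@[60:60]
pos 61 'd': at 7 (via fail)  emit P3@[61:61]
pos 62 'b': at 1 (via fail)
pos 63 'a': at 0 (via fail)
pos 64 'e': at 0
pos 65 'b': at 1
pos 66 'c': at 3
pos 67 'e': at 4  emit P1@[65:67]
pos 68 'a': at 0 (via fail)
pos 69 'e': at 0
pos 70 'e': at 0

Matches: [[5,3],[11,2],[14,2],[15,0],[15,3],[17,0],[17,3],[20,3],[25,2],[29,1],[32,3],[33,3],[37,3],[39,0],[39,3],[42,0],[42,3],[45,1],[47,2],[48,0],[48,3],[50,2],[52,0],[52,3],[56,1],[59,2],[60,0],[60,3],[61,3],[67,1]]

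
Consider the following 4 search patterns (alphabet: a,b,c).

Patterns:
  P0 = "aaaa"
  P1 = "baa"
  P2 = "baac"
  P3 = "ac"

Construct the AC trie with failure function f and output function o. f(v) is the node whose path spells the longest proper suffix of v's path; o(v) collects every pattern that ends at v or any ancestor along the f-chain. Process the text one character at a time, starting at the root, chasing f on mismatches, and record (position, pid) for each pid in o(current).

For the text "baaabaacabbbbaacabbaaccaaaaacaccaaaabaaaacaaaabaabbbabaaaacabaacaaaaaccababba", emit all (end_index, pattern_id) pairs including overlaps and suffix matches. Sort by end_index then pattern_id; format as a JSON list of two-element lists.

Build:
Trie nodes:
  0='ε' goto a→1 b→5
  1='a' goto a→2 c→9
  2='aa' goto a→3
  3='aaa' goto a→4
  4='aaaa' goto ·  [P0 ends]
  5='b' goto a→6
  6='ba' goto a→7
  7='baa' goto c→8  [P1 ends]
  8='baac' goto ·  [P2 ends]
  9='ac' goto ·  [P3 ends]

Failure links (BFS by depth):
  fail(1) 'a': from fail(0)=0 chase 'a': 0 ⇒ 0;  out=∅∪out(0)=∅
  fail(5) 'b': from fail(0)=0 chase 'b': 0 ⇒ 0;  out=∅∪out(0)=∅
  fail(2) 'aa': from fail(1)=0 chase 'a': 0 ⇒ 1;  out=∅∪out(1)=∅
  fail(6) 'ba': from fail(5)=0 chase 'a': 0 ⇒ 1;  out=∅∪out(1)=∅
  fail(9) 'ac': from fail(1)=0 chase 'c': 0 ⇒ 0;  out={3}∪out(0)={3}
  fail(3) 'aaa': from fail(2)=1 chase 'a': 1 ⇒ 2;  out=∅∪out(2)=∅
  fail(7) 'baa': from fail(6)=1 chase 'a': 1 ⇒ 2;  out={1}∪out(2)={1}
  fail(4) 'aaaa': from fail(3)=2 chase 'a': 2 ⇒ 3;  out={0}∪out(3)={0}
  fail(8) 'baac': from fail(7)=2 chase 'c': 2→1 ⇒ 9;  out={2}∪out(9)={2,3}

Scan:
i=0 'b': node 0→5
i=1 'a': node 5→6
i=2 'a': node 6→7  → match P1@[0:2]
i=3 'a': node 7→3 (via fail)
i=4 'b': node 3→5 (via fail)
i=5 'a': node 5→6
i=6 'a': node 6→7  → match P1@[4:6]
i=7 'c': node 7→8  → match P2@[4:7],P3@[6:7]
i=8 'a': node 8→1 (via fail)
i=9 'b': node 1→5 (via fail)
i=10 'b': node 5→5 (via fail)
i=11 'b': node 5→5 (via fail)
i=12 'b': node 5→5 (via fail)
i=13 'a': node 5→6
i=14 'a': node 6→7  → match P1@[12:14]
i=15 'c': node 7→8  → match P2@[12:15],P3@[14:15]
i=16 'a': node 8→1 (via fail)
i=17 'b': node 1→5 (via fail)
i=18 'b': node 5→5 (via fail)
i=19 'a': node 5→6
i=20 'a': node 6→7  → match P1@[18:20]
i=21 'c': node 7→8  → match P2@[18:21],P3@[20:21]
i=22 'c': node 8→0 (via fail)
i=23 'a': node 0→1
i=24 'a': node 1→2
i=25 'a': node 2→3
i=26 'a': node 3→4  → match P0@[23:26]
i=27 'a': node 4→4 (via fail)  → match P0@[24:27]
i=28 'c': node 4→9 (via fail)  → match P3@[27:28]
i=29 'a': node 9→1 (via fail)
i=30 'c': node 1→9  → match P3@[29:30]
i=31 'c': node 9→0 (via fail)
i=32 'a': node 0→1
i=33 'a': node 1→2
i=34 'a': node 2→3
i=35 'a': node 3→4  → match P0@[32:35]
i=36 'b': node 4→5 (via fail)
i=37 'a': node 5→6
i=38 'a': node 6→7  → match P1@[36:38]
i=39 'a': node 7→3 (via fail)
i=40 'a': node 3→4  → match P0@[37:40]
i=41 'c': node 4→9 (via fail)  → match P3@[40:41]
i=42 'a': node 9→1 (via fail)
i=43 'a': node 1→2
i=44 'a': node 2→3
i=45 'a': node 3→4  → match P0@[42:45]
i=46 'b': node 4→5 (via fail)
i=47 'a': node 5→6
i=48 'a': node 6→7  → match P1@[46:48]
i=49 'b': node 7→5 (via fail)
i=50 'b': node 5→5 (via fail)
i=51 'b': node 5→5 (via fail)
i=52 'a': node 5→6
i=53 'b': node 6→5 (via fail)
i=54 'a': node 5→6
i=55 'a': node 6→7  → match P1@[53:55]
i=56 'a': node 7→3 (via fail)
i=57 'a': node 3→4  → match P0@[54:57]
i=58 'c': node 4→9 (via fail)  → match P3@[57:58]
i=59 'a': node 9→1 (via fail)
i=60 'b': node 1→5 (via fail)
i=61 'a': node 5→6
i=62 'a': node 6→7  → match P1@[60:62]
i=63 'c': node 7→8  → match P2@[60:63],P3@[62:63]
i=64 'a': node 8→1 (via fail)
i=65 'a': node 1→2
i=66 'a': node 2→3
i=67 'a': node 3→4  → match P0@[64:67]
i=68 'a': node 4→4 (via fail)  → match P0@[65:68]
i=69 'c': node 4→9 (via fail)  → match P3@[68:69]
i=70 'c': node 9→0 (via fail)
i=71 'a': node 0→1
i=72 'b': node 1→5 (via fail)
i=73 'a': node 5→6
i=74 'b': node 6→5 (via fail)
i=75 'b': node 5→5 (via fail)
i=76 'a': node 5→6

Result: [[2,1],[6,1],[7,2],[7,3],[14,1],[15,2],[15,3],[20,1],[21,2],[21,3],[26,0],[27,0],[28,3],[30,3],[35,0],[38,1],[40,0],[41,3],[45,0],[48,1],[55,1],[57,0],[58,3],[62,1],[63,2],[63,3],[67,0],[68,0],[69,3]]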